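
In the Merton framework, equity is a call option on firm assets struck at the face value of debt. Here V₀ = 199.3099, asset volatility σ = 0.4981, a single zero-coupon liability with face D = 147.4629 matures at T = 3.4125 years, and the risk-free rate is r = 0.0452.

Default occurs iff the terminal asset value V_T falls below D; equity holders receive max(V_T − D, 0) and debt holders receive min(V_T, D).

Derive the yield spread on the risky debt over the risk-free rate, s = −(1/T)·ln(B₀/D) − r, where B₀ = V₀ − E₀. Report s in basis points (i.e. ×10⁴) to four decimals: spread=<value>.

d₁ = [ln(V₀/D) + (r + σ²/2)T] / (σ√T)
   = [ln(199.3099/147.4629) + (0.0452 + 0.5·0.4981²)·3.4125] / (0.4981·√3.4125)
   = [0.301284 + 0.577572] / 0.920138 = 0.955135
d₂ = d₁ − σ√T = 0.955135 − 0.920138 = 0.034997
N(d₁) = 0.830245,  N(d₂) = 0.513959,  e^(−rT) = 0.857062
E₀ = V₀·N(d₁) − D·e^(−rT)·N(d₂)
   = 199.3099·0.830245 − 147.4629·0.857062·0.513959 = 100.519472
B₀ = V₀ − E₀ = 199.3099 − 100.519472 = 98.790428
spread = −(1/T)·ln(B₀/D) − r = −(1/3.4125)·ln(98.790428/147.4629) − 0.0452 = 0.07218488
in basis points: 0.07218488 × 10⁴ = 721.8488 bp

spread=721.8488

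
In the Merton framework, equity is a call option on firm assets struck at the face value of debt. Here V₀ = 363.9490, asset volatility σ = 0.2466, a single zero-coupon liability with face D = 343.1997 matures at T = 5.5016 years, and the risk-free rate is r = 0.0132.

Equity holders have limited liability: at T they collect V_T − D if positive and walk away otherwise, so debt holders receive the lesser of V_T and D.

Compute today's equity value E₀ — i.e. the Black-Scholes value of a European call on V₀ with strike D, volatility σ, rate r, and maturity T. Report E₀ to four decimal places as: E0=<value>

E0=102.0607

d₁ = [ln(V₀/D) + (r + σ²/2)T] / (σ√T)
   = [ln(363.9490/343.1997) + (0.0132 + 0.5·0.2466²)·5.5016] / (0.2466·√5.5016)
   = [0.058701 + 0.239902] / 0.578412 = 0.516246
d₂ = d₁ − σ√T = 0.516246 − 0.578412 = -0.062167
N(d₁) = 0.697159,  N(d₂) = 0.475215,  e^(−rT) = 0.929953
E₀ = V₀·N(d₁) − D·e^(−rT)·N(d₂)
   = 363.9490·0.697159 − 343.1997·0.929953·0.475215 = 102.060715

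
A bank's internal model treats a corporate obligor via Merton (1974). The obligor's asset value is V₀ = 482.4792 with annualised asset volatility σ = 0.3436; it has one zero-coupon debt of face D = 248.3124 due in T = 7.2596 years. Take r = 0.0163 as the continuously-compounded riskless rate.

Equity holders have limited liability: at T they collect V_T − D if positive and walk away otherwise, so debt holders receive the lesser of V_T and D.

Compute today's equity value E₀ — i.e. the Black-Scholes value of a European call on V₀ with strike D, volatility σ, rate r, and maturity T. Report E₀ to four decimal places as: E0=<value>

d₁ = [ln(V₀/D) + (r + σ²/2)T] / (σ√T)
   = [ln(482.4792/248.3124) + (0.0163 + 0.5·0.3436²)·7.2596] / (0.3436·√7.2596)
   = [0.664250 + 0.546869] / 0.925784 = 1.308210
d₂ = d₁ − σ√T = 1.308210 − 0.925784 = 0.382426
N(d₁) = 0.904599,  N(d₂) = 0.648927,  e^(−rT) = 0.888402
E₀ = V₀·N(d₁) − D·e^(−rT)·N(d₂)
   = 482.4792·0.904599 − 248.3124·0.888402·0.648927 = 293.296067

E0=293.2961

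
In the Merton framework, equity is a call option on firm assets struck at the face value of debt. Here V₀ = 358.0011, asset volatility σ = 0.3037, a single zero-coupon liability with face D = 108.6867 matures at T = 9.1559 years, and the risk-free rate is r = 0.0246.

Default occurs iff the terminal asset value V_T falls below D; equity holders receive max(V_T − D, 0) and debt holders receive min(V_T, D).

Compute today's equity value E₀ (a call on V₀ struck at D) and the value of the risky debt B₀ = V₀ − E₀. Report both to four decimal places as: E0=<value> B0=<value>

d₁ = [ln(V₀/D) + (r + σ²/2)T] / (σ√T)
   = [ln(358.0011/108.6867) + (0.0246 + 0.5·0.3037²)·9.1559] / (0.3037·√9.1559)
   = [1.192067 + 0.647476] / 0.918957 = 2.001772
d₂ = d₁ − σ√T = 2.001772 − 0.918957 = 1.082815
N(d₁) = 0.977345,  N(d₂) = 0.860555,  e^(−rT) = 0.798328
E₀ = V₀·N(d₁) − D·e^(−rT)·N(d₂)
   = 358.0011·0.977345 − 108.6867·0.798328·0.860555 = 275.222379
B₀ = V₀ − E₀ = 358.0011 − 275.222379 = 82.778721

E0=275.2224 B0=82.7787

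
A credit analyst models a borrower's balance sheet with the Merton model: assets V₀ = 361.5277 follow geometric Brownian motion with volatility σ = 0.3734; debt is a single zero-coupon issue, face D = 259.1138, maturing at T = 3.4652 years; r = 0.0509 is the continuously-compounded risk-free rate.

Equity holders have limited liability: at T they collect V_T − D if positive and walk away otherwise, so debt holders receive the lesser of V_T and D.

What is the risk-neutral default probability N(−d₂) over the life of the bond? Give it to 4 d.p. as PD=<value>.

d₁ = [ln(V₀/D) + (r + σ²/2)T] / (σ√T)
   = [ln(361.5277/259.1138) + (0.0509 + 0.5·0.3734²)·3.4652] / (0.3734·√3.4652)
   = [0.333071 + 0.417951] / 0.695086 = 1.080474
d₂ = d₁ − σ√T = 1.080474 − 0.695086 = 0.385388
risk-neutral PD = N(−d₂) = N(-0.385388) = 0.349975

PD=0.3500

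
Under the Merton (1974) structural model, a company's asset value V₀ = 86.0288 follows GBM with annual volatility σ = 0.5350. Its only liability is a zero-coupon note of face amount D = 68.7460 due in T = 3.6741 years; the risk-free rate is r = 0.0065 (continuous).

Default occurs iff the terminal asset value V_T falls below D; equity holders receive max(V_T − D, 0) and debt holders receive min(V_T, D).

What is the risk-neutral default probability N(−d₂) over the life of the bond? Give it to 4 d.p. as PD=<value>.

PD=0.6067

d₁ = [ln(V₀/D) + (r + σ²/2)T] / (σ√T)
   = [ln(86.0288/68.7460) + (0.0065 + 0.5·0.5350²)·3.6741] / (0.5350·√3.6741)
   = [0.224264 + 0.549691] / 1.025485 = 0.754721
d₂ = d₁ − σ√T = 0.754721 − 1.025485 = -0.270764
risk-neutral PD = N(−d₂) = N(0.270764) = 0.606714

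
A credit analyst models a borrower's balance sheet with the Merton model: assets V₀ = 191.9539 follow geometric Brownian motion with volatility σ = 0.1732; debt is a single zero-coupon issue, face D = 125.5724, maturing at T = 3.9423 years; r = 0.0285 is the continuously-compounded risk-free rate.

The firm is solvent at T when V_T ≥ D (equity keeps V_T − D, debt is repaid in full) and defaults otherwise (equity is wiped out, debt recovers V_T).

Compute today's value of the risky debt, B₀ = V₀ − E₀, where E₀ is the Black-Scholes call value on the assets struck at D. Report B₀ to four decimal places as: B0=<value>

d₁ = [ln(V₀/D) + (r + σ²/2)T] / (σ√T)
   = [ln(191.9539/125.5724) + (0.0285 + 0.5·0.1732²)·3.9423] / (0.1732·√3.9423)
   = [0.424373 + 0.171487] / 0.343893 = 1.732691
d₂ = d₁ − σ√T = 1.732691 − 0.343893 = 1.388798
N(d₁) = 0.958425,  N(d₂) = 0.917553,  e^(−rT) = 0.893726
E₀ = V₀·N(d₁) − D·e^(−rT)·N(d₂)
   = 191.9539·0.958425 − 125.5724·0.893726·0.917553 = 80.998797
B₀ = V₀ − E₀ = 191.9539 − 80.998797 = 110.955103

B0=110.9551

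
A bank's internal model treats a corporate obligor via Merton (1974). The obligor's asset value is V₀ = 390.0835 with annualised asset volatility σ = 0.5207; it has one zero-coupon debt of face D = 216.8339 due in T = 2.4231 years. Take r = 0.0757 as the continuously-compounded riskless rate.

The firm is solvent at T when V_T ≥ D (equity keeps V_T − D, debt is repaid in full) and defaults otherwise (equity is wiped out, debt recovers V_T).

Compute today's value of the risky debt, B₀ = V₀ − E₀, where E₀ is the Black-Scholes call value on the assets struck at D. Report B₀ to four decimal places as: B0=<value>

d₁ = [ln(V₀/D) + (r + σ²/2)T] / (σ√T)
   = [ln(390.0835/216.8339) + (0.0757 + 0.5·0.5207²)·2.4231] / (0.5207·√2.4231)
   = [0.587229 + 0.511914] / 0.810538 = 1.356067
d₂ = d₁ − σ√T = 1.356067 − 0.810538 = 0.545529
N(d₁) = 0.912461,  N(d₂) = 0.707305,  e^(−rT) = 0.832411
E₀ = V₀·N(d₁) − D·e^(−rT)·N(d₂)
   = 390.0835·0.912461 − 216.8339·0.832411·0.707305 = 228.270970
B₀ = V₀ − E₀ = 390.0835 − 228.270970 = 161.812530

B0=161.8125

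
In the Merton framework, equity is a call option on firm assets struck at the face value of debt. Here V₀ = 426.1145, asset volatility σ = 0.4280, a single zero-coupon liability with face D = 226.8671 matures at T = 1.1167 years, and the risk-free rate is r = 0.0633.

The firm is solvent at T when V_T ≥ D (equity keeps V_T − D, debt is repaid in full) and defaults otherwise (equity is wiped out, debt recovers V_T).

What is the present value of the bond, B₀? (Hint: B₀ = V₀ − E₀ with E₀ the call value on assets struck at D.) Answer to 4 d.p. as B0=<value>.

B0=207.9034

d₁ = [ln(V₀/D) + (r + σ²/2)T] / (σ√T)
   = [ln(426.1145/226.8671) + (0.0633 + 0.5·0.4280²)·1.1167] / (0.4280·√1.1167)
   = [0.630344 + 0.172968] / 0.452285 = 1.776119
d₂ = d₁ − σ√T = 1.776119 − 0.452285 = 1.323834
N(d₁) = 0.962143,  N(d₂) = 0.907221,  e^(−rT) = 0.931753
E₀ = V₀·N(d₁) − D·e^(−rT)·N(d₂)
   = 426.1145·0.962143 − 226.8671·0.931753·0.907221 = 218.211071
B₀ = V₀ − E₀ = 426.1145 − 218.211071 = 207.903429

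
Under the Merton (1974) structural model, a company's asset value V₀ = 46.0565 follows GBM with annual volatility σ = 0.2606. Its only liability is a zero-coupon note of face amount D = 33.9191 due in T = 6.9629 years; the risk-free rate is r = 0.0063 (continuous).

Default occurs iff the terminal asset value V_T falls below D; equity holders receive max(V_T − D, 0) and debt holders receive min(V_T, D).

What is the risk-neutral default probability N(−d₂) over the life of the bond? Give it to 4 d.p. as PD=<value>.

d₁ = [ln(V₀/D) + (r + σ²/2)T] / (σ√T)
   = [ln(46.0565/33.9191) + (0.0063 + 0.5·0.2606²)·6.9629] / (0.2606·√6.9629)
   = [0.305891 + 0.280300] / 0.687653 = 0.852451
d₂ = d₁ − σ√T = 0.852451 − 0.687653 = 0.164797
risk-neutral PD = N(−d₂) = N(-0.164797) = 0.434552

PD=0.4346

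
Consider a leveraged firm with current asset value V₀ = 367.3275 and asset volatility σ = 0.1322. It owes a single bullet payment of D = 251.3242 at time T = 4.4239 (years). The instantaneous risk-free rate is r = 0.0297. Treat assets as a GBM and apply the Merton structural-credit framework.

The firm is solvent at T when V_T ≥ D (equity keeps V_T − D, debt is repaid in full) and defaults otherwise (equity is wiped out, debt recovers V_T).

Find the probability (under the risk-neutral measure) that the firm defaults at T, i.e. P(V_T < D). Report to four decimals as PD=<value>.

PD=0.0447

d₁ = [ln(V₀/D) + (r + σ²/2)T] / (σ√T)
   = [ln(367.3275/251.3242) + (0.0297 + 0.5·0.1322²)·4.4239] / (0.1322·√4.4239)
   = [0.379510 + 0.170048] / 0.278057 = 1.976420
d₂ = d₁ − σ√T = 1.976420 − 0.278057 = 1.698363
risk-neutral PD = N(−d₂) = N(-1.698363) = 0.044720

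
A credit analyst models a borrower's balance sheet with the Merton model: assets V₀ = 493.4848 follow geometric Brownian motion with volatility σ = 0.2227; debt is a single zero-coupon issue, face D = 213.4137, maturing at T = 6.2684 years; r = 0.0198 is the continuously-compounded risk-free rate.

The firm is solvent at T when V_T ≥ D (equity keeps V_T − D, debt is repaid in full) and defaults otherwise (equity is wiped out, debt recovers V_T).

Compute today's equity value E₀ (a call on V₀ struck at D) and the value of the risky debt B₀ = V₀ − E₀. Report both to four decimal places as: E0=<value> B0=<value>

E0=307.8149 B0=185.6699

d₁ = [ln(V₀/D) + (r + σ²/2)T] / (σ√T)
   = [ln(493.4848/213.4137) + (0.0198 + 0.5·0.2227²)·6.2684] / (0.2227·√6.2684)
   = [0.838260 + 0.279556] / 0.557569 = 2.004802
d₂ = d₁ − σ√T = 2.004802 − 0.557569 = 1.447233
N(d₁) = 0.977508,  N(d₂) = 0.926084,  e^(−rT) = 0.883279
E₀ = V₀·N(d₁) − D·e^(−rT)·N(d₂)
   = 493.4848·0.977508 − 213.4137·0.883279·0.926084 = 307.814892
B₀ = V₀ − E₀ = 493.4848 − 307.814892 = 185.669908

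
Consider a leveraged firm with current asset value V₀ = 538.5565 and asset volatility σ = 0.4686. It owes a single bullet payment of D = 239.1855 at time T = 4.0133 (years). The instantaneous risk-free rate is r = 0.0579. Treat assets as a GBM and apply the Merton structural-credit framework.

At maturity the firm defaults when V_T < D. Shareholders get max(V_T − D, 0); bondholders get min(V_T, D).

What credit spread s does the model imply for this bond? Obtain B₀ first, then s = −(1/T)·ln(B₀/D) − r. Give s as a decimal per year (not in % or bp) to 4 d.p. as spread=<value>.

d₁ = [ln(V₀/D) + (r + σ²/2)T] / (σ√T)
   = [ln(538.5565/239.1855) + (0.0579 + 0.5·0.4686²)·4.0133] / (0.4686·√4.0133)
   = [0.811653 + 0.673002] / 0.938757 = 1.581512
d₂ = d₁ − σ√T = 1.581512 − 0.938757 = 0.642755
N(d₁) = 0.943120,  N(d₂) = 0.739809,  e^(−rT) = 0.792653
E₀ = V₀·N(d₁) − D·e^(−rT)·N(d₂)
   = 538.5565·0.943120 − 239.1855·0.792653·0.739809 = 367.662065
B₀ = V₀ − E₀ = 538.5565 − 367.662065 = 170.894435
spread = −(1/T)·ln(B₀/D) − r = −(1/4.0133)·ln(170.894435/239.1855) − 0.0579 = 0.02586981

spread=0.0259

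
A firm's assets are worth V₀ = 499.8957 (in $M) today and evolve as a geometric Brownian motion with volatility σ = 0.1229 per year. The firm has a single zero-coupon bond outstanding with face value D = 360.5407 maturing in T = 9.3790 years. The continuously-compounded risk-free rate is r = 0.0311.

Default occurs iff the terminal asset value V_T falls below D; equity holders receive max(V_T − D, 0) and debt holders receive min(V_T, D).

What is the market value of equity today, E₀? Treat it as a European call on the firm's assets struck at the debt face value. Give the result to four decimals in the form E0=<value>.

E0=233.4298

d₁ = [ln(V₀/D) + (r + σ²/2)T] / (σ√T)
   = [ln(499.8957/360.5407) + (0.0311 + 0.5·0.1229²)·9.3790] / (0.1229·√9.3790)
   = [0.326795 + 0.362519] / 0.376383 = 1.831415
d₂ = d₁ − σ√T = 1.831415 − 0.376383 = 1.455032
N(d₁) = 0.966481,  N(d₂) = 0.927170,  e^(−rT) = 0.747002
E₀ = V₀·N(d₁) − D·e^(−rT)·N(d₂)
   = 499.8957·0.966481 − 360.5407·0.747002·0.927170 = 233.429759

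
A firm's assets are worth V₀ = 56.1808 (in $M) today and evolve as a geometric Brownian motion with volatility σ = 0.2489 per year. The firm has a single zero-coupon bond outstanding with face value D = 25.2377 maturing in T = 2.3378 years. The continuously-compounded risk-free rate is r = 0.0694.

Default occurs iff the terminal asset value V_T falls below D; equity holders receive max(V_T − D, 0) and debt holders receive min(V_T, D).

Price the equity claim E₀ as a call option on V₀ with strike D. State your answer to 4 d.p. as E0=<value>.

d₁ = [ln(V₀/D) + (r + σ²/2)T] / (σ√T)
   = [ln(56.1808/25.2377) + (0.0694 + 0.5·0.2489²)·2.3378] / (0.2489·√2.3378)
   = [0.800236 + 0.234658] / 0.380565 = 2.719364
d₂ = d₁ − σ√T = 2.719364 − 0.380565 = 2.338800
N(d₁) = 0.996730,  N(d₂) = 0.990327,  e^(−rT) = 0.850234
E₀ = V₀·N(d₁) − D·e^(−rT)·N(d₂)
   = 56.1808·0.996730 − 25.2377·0.850234·0.990327 = 34.746670

E0=34.7467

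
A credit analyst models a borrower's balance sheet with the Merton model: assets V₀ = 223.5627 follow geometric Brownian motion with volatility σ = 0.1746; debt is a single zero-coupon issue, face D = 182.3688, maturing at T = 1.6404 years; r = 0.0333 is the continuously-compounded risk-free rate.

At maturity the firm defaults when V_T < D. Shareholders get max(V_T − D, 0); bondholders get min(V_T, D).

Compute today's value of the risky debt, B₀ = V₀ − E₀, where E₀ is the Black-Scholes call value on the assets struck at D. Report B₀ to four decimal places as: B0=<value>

B0=169.9840

d₁ = [ln(V₀/D) + (r + σ²/2)T] / (σ√T)
   = [ln(223.5627/182.3688) + (0.0333 + 0.5·0.1746²)·1.6404] / (0.1746·√1.6404)
   = [0.203661 + 0.079629] / 0.223624 = 1.266813
d₂ = d₁ − σ√T = 1.266813 − 0.223624 = 1.043188
N(d₁) = 0.897389,  N(d₂) = 0.851569,  e^(−rT) = 0.946840
E₀ = V₀·N(d₁) − D·e^(−rT)·N(d₂)
   = 223.5627·0.897389 − 182.3688·0.946840·0.851569 = 53.578733
B₀ = V₀ − E₀ = 223.5627 − 53.578733 = 169.983967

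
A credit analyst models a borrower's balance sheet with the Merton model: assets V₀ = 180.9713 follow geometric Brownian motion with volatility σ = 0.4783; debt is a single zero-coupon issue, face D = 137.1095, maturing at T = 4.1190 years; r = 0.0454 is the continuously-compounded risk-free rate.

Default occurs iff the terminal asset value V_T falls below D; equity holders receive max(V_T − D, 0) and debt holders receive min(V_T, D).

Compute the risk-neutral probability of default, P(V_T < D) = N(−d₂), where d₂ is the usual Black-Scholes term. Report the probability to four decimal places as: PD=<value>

PD=0.5027

d₁ = [ln(V₀/D) + (r + σ²/2)T] / (σ√T)
   = [ln(180.9713/137.1095) + (0.0454 + 0.5·0.4783²)·4.1190] / (0.4783·√4.1190)
   = [0.277559 + 0.658156] / 0.970725 = 0.963934
d₂ = d₁ − σ√T = 0.963934 − 0.970725 = -0.006791
risk-neutral PD = N(−d₂) = N(0.006791) = 0.502709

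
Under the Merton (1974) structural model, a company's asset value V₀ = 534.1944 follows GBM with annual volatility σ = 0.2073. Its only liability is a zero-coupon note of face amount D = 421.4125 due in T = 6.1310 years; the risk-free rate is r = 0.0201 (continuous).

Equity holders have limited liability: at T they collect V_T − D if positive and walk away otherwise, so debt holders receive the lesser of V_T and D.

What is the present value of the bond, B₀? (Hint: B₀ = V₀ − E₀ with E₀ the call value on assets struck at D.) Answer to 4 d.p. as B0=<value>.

B0=340.5522

d₁ = [ln(V₀/D) + (r + σ²/2)T] / (σ√T)
   = [ln(534.1944/421.4125) + (0.0201 + 0.5·0.2073²)·6.1310] / (0.2073·√6.1310)
   = [0.237148 + 0.254968] / 0.513293 = 0.958742
d₂ = d₁ − σ√T = 0.958742 − 0.513293 = 0.445450
N(d₁) = 0.831156,  N(d₂) = 0.672003,  e^(−rT) = 0.884058
E₀ = V₀·N(d₁) − D·e^(−rT)·N(d₂)
   = 534.1944·0.831156 − 421.4125·0.884058·0.672003 = 193.642195
B₀ = V₀ − E₀ = 534.1944 − 193.642195 = 340.552205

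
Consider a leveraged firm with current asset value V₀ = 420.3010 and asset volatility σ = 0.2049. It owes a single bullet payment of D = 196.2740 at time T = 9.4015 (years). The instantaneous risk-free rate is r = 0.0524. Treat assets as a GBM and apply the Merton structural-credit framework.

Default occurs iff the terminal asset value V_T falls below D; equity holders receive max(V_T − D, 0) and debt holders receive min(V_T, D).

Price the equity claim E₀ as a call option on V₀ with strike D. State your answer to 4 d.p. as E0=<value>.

E0=301.5393

d₁ = [ln(V₀/D) + (r + σ²/2)T] / (σ√T)
   = [ln(420.3010/196.2740) + (0.0524 + 0.5·0.2049²)·9.4015] / (0.2049·√9.4015)
   = [0.761459 + 0.689995] / 0.628262 = 2.310271
d₂ = d₁ − σ√T = 2.310271 − 0.628262 = 1.682009
N(d₁) = 0.989563,  N(d₂) = 0.953716,  e^(−rT) = 0.611012
E₀ = V₀·N(d₁) − D·e^(−rT)·N(d₂)
   = 420.3010·0.989563 − 196.2740·0.611012·0.953716 = 301.539303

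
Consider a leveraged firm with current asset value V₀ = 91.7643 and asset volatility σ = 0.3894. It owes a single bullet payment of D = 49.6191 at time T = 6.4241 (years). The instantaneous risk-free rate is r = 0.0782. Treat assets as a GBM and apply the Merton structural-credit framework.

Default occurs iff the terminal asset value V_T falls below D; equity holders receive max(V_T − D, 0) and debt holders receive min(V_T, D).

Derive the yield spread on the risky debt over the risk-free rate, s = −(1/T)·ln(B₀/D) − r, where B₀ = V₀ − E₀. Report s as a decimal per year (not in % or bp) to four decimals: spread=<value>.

d₁ = [ln(V₀/D) + (r + σ²/2)T] / (σ√T)
   = [ln(91.7643/49.6191) + (0.0782 + 0.5·0.3894²)·6.4241] / (0.3894·√6.4241)
   = [0.614847 + 0.989415] / 0.986966 = 1.625449
d₂ = d₁ − σ√T = 1.625449 − 0.986966 = 0.638484
N(d₁) = 0.947967,  N(d₂) = 0.738421,  e^(−rT) = 0.605098
E₀ = V₀·N(d₁) − D·e^(−rT)·N(d₂)
   = 91.7643·0.947967 − 49.6191·0.605098·0.738421 = 64.818837
B₀ = V₀ − E₀ = 91.7643 − 64.818837 = 26.945463
spread = −(1/T)·ln(B₀/D) − r = −(1/6.4241)·ln(26.945463/49.6191) − 0.0782 = 0.01684225

spread=0.0168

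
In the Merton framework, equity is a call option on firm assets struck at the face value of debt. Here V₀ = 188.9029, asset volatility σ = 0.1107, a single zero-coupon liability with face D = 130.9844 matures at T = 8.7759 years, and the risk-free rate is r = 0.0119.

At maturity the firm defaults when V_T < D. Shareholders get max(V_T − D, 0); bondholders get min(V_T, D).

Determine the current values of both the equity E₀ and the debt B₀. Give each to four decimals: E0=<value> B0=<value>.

d₁ = [ln(V₀/D) + (r + σ²/2)T] / (σ√T)
   = [ln(188.9029/130.9844) + (0.0119 + 0.5·0.1107²)·8.7759] / (0.1107·√8.7759)
   = [0.366155 + 0.158205] / 0.327939 = 1.598955
d₂ = d₁ − σ√T = 1.598955 − 0.327939 = 1.271016
N(d₁) = 0.945085,  N(d₂) = 0.898138,  e^(−rT) = 0.900835
E₀ = V₀·N(d₁) − D·e^(−rT)·N(d₂)
   = 188.9029·0.945085 − 130.9844·0.900835·0.898138 = 72.553098
B₀ = V₀ − E₀ = 188.9029 − 72.553098 = 116.349802

E0=72.5531 B0=116.3498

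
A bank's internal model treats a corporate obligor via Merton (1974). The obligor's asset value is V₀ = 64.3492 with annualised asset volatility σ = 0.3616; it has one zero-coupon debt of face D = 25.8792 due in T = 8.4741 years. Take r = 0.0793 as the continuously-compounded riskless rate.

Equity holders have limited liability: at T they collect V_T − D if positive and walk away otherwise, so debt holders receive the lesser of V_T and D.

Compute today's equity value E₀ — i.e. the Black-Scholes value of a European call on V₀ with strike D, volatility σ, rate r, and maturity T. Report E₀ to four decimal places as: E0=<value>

E0=51.9402

d₁ = [ln(V₀/D) + (r + σ²/2)T] / (σ√T)
   = [ln(64.3492/25.8792) + (0.0793 + 0.5·0.3616²)·8.4741] / (0.3616·√8.4741)
   = [0.910885 + 1.226010] / 1.052629 = 2.030055
d₂ = d₁ − σ√T = 2.030055 − 1.052629 = 0.977427
N(d₁) = 0.978825,  N(d₂) = 0.835821,  e^(−rT) = 0.510688
E₀ = V₀·N(d₁) − D·e^(−rT)·N(d₂)
   = 64.3492·0.978825 − 25.8792·0.510688·0.835821 = 51.940198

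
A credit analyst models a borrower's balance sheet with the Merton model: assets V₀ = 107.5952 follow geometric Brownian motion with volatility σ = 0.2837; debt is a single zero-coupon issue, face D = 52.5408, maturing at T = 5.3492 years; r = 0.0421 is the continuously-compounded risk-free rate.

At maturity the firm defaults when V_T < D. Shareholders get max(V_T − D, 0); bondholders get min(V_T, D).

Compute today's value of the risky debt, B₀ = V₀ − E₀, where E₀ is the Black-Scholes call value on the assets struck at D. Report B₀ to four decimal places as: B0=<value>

B0=40.5088

d₁ = [ln(V₀/D) + (r + σ²/2)T] / (σ√T)
   = [ln(107.5952/52.5408) + (0.0421 + 0.5·0.2837²)·5.3492] / (0.2837·√5.3492)
   = [0.716786 + 0.440468] / 0.656151 = 1.763701
d₂ = d₁ − σ√T = 1.763701 − 0.656151 = 1.107551
N(d₁) = 0.961109,  N(d₂) = 0.865972,  e^(−rT) = 0.798355
E₀ = V₀·N(d₁) − D·e^(−rT)·N(d₂)
   = 107.5952·0.961109 − 52.5408·0.798355·0.865972 = 67.086436
B₀ = V₀ − E₀ = 107.5952 − 67.086436 = 40.508764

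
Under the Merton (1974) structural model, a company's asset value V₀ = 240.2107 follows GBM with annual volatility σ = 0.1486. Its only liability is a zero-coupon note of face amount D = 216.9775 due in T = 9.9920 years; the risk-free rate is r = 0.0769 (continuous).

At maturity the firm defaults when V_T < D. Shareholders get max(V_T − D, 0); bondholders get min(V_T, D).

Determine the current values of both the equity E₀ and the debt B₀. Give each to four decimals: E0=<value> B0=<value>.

d₁ = [ln(V₀/D) + (r + σ²/2)T] / (σ√T)
   = [ln(240.2107/216.9775) + (0.0769 + 0.5·0.1486²)·9.9920] / (0.1486·√9.9920)
   = [0.101723 + 0.878706] / 0.469726 = 2.087234
d₂ = d₁ − σ√T = 2.087234 − 0.469726 = 1.617508
N(d₁) = 0.981567,  N(d₂) = 0.947116,  e^(−rT) = 0.463762
E₀ = V₀·N(d₁) − D·e^(−rT)·N(d₂)
   = 240.2107·0.981567 − 216.9775·0.463762·0.947116 = 140.478494
B₀ = V₀ − E₀ = 240.2107 − 140.478494 = 99.732206

E0=140.4785 B0=99.7322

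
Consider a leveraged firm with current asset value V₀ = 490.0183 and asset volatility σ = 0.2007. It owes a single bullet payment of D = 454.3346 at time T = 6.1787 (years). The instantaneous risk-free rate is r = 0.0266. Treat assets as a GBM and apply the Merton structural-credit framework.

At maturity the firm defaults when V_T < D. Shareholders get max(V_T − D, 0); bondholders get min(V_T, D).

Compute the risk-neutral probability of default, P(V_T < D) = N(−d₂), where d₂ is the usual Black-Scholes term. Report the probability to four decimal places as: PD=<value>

d₁ = [ln(V₀/D) + (r + σ²/2)T] / (σ√T)
   = [ln(490.0183/454.3346) + (0.0266 + 0.5·0.2007²)·6.1787] / (0.2007·√6.1787)
   = [0.075609 + 0.288794] / 0.498880 = 0.730442
d₂ = d₁ − σ√T = 0.730442 − 0.498880 = 0.231562
risk-neutral PD = N(−d₂) = N(-0.231562) = 0.408439

PD=0.4084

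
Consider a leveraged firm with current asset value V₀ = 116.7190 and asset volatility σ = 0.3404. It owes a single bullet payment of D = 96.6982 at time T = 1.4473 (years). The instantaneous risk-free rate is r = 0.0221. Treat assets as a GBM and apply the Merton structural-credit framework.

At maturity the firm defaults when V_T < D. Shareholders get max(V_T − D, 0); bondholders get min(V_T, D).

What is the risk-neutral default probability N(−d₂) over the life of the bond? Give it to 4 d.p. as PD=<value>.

d₁ = [ln(V₀/D) + (r + σ²/2)T] / (σ√T)
   = [ln(116.7190/96.6982) + (0.0221 + 0.5·0.3404²)·1.4473] / (0.3404·√1.4473)
   = [0.188175 + 0.115836] / 0.409514 = 0.742370
d₂ = d₁ − σ√T = 0.742370 − 0.409514 = 0.332855
risk-neutral PD = N(−d₂) = N(-0.332855) = 0.369622

PD=0.3696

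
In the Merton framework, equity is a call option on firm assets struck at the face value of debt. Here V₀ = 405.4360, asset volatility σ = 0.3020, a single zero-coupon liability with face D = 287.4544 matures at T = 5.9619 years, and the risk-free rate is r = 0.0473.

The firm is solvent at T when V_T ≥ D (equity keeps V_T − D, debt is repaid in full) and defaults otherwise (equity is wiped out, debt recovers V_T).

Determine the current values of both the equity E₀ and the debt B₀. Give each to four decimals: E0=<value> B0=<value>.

E0=211.7493 B0=193.6867

d₁ = [ln(V₀/D) + (r + σ²/2)T] / (σ√T)
   = [ln(405.4360/287.4544) + (0.0473 + 0.5·0.3020²)·5.9619] / (0.3020·√5.9619)
   = [0.343899 + 0.553872] / 0.737393 = 1.217493
d₂ = d₁ − σ√T = 1.217493 − 0.737393 = 0.480099
N(d₁) = 0.888292,  N(d₂) = 0.684422,  e^(−rT) = 0.754275
E₀ = V₀·N(d₁) − D·e^(−rT)·N(d₂)
   = 405.4360·0.888292 − 287.4544·0.754275·0.684422 = 211.749273
B₀ = V₀ − E₀ = 405.4360 − 211.749273 = 193.686727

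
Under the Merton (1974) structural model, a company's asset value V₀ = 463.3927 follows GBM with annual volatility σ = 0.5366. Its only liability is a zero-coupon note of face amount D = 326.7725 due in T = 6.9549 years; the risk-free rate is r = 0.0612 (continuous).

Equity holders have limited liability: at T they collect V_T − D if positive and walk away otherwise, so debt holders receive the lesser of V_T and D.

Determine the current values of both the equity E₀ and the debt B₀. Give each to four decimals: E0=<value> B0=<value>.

d₁ = [ln(V₀/D) + (r + σ²/2)T] / (σ√T)
   = [ln(463.3927/326.7725) + (0.0612 + 0.5·0.5366²)·6.9549] / (0.5366·√6.9549)
   = [0.349311 + 1.426935] / 1.415129 = 1.255183
d₂ = d₁ − σ√T = 1.255183 − 1.415129 = -0.159946
N(d₁) = 0.895294,  N(d₂) = 0.436462,  e^(−rT) = 0.653352
E₀ = V₀·N(d₁) − D·e^(−rT)·N(d₂)
   = 463.3927·0.895294 − 326.7725·0.653352·0.436462 = 321.689218
B₀ = V₀ − E₀ = 463.3927 − 321.689218 = 141.703482

E0=321.6892 B0=141.7035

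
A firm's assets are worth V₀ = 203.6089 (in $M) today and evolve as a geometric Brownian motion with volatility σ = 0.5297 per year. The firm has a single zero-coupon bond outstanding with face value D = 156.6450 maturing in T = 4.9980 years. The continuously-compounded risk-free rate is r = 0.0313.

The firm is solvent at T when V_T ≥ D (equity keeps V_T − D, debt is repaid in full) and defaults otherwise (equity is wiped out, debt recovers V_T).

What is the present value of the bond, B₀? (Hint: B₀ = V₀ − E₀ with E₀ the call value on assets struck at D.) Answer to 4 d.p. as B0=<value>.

B0=89.4050

d₁ = [ln(V₀/D) + (r + σ²/2)T] / (σ√T)
   = [ln(203.6089/156.6450) + (0.0313 + 0.5·0.5297²)·4.9980] / (0.5297·√4.9980)
   = [0.262219 + 0.857612] / 1.184208 = 0.945637
d₂ = d₁ − σ√T = 0.945637 − 1.184208 = -0.238571
N(d₁) = 0.827833,  N(d₂) = 0.405719,  e^(−rT) = 0.855185
E₀ = V₀·N(d₁) − D·e^(−rT)·N(d₂)
   = 203.6089·0.827833 − 156.6450·0.855185·0.405719 = 114.203884
B₀ = V₀ − E₀ = 203.6089 − 114.203884 = 89.405016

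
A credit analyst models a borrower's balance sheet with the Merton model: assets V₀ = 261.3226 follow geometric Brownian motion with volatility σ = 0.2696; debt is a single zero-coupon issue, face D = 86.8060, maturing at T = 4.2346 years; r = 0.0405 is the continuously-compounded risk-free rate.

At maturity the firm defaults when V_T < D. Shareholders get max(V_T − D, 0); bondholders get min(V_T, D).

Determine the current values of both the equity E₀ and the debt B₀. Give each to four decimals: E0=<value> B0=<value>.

d₁ = [ln(V₀/D) + (r + σ²/2)T] / (σ√T)
   = [ln(261.3226/86.8060) + (0.0405 + 0.5·0.2696²)·4.2346] / (0.2696·√4.2346)
   = [1.102080 + 0.325395] / 0.554787 = 2.573016
d₂ = d₁ − σ√T = 2.573016 − 0.554787 = 2.018230
N(d₁) = 0.994959,  N(d₂) = 0.978216,  e^(−rT) = 0.842399
E₀ = V₀·N(d₁) − D·e^(−rT)·N(d₂)
   = 261.3226·0.994959 − 86.8060·0.842399·0.978216 = 188.472955
B₀ = V₀ − E₀ = 261.3226 − 188.472955 = 72.849645

E0=188.4730 B0=72.8496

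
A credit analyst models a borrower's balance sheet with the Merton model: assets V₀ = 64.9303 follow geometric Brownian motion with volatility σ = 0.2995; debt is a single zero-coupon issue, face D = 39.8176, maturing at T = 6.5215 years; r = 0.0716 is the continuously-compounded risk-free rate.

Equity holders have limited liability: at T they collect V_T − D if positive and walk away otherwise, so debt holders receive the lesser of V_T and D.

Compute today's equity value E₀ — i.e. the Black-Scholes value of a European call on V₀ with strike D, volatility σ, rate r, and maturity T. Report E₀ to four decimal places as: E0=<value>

d₁ = [ln(V₀/D) + (r + σ²/2)T] / (σ√T)
   = [ln(64.9303/39.8176) + (0.0716 + 0.5·0.2995²)·6.5215] / (0.2995·√6.5215)
   = [0.489005 + 0.759429] / 0.764840 = 1.632282
d₂ = d₁ − σ√T = 1.632282 − 0.764840 = 0.867442
N(d₁) = 0.948690,  N(d₂) = 0.807150,  e^(−rT) = 0.626918
E₀ = V₀·N(d₁) − D·e^(−rT)·N(d₂)
   = 64.9303·0.948690 − 39.8176·0.626918·0.807150 = 41.450342

E0=41.4503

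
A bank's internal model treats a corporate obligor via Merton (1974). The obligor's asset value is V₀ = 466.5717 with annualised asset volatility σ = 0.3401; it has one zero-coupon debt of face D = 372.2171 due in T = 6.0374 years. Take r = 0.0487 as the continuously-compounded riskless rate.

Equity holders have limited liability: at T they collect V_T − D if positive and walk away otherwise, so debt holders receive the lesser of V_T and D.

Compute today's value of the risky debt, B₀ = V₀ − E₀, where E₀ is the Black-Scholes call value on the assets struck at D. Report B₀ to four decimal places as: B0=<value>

d₁ = [ln(V₀/D) + (r + σ²/2)T] / (σ√T)
   = [ln(466.5717/372.2171) + (0.0487 + 0.5·0.3401²)·6.0374] / (0.3401·√6.0374)
   = [0.225934 + 0.643188] / 0.835664 = 1.040039
d₂ = d₁ − σ√T = 1.040039 − 0.835664 = 0.204375
N(d₁) = 0.850839,  N(d₂) = 0.580970,  e^(−rT) = 0.745261
E₀ = V₀·N(d₁) − D·e^(−rT)·N(d₂)
   = 466.5717·0.850839 − 372.2171·0.745261·0.580970 = 235.817160
B₀ = V₀ − E₀ = 466.5717 − 235.817160 = 230.754540

B0=230.7545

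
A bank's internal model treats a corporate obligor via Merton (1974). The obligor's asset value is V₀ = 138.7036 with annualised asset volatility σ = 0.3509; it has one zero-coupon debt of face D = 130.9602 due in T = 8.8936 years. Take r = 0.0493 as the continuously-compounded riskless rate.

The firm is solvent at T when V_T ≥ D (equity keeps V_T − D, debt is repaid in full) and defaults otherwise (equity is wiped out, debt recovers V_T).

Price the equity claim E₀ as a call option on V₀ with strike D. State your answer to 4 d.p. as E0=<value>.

E0=76.0260

d₁ = [ln(V₀/D) + (r + σ²/2)T] / (σ√T)
   = [ln(138.7036/130.9602) + (0.0493 + 0.5·0.3509²)·8.8936] / (0.3509·√8.8936)
   = [0.057446 + 0.985993] / 1.046459 = 0.997114
d₂ = d₁ − σ√T = 0.997114 − 1.046459 = -0.049345
N(d₁) = 0.840645,  N(d₂) = 0.480322,  e^(−rT) = 0.645033
E₀ = V₀·N(d₁) − D·e^(−rT)·N(d₂)
   = 138.7036·0.840645 − 130.9602·0.645033·0.480322 = 76.026000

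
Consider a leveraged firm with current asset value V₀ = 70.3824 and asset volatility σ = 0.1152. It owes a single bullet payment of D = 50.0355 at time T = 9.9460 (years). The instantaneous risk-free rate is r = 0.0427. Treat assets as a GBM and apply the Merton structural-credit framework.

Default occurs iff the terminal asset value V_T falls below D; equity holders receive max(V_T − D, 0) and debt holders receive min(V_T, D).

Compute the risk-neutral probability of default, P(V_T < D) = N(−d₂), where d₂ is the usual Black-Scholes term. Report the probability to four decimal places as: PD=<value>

PD=0.0270

d₁ = [ln(V₀/D) + (r + σ²/2)T] / (σ√T)
   = [ln(70.3824/50.0355) + (0.0427 + 0.5·0.1152²)·9.9460] / (0.1152·√9.9460)
   = [0.341210 + 0.490691] / 0.363309 = 2.289788
d₂ = d₁ − σ√T = 2.289788 − 0.363309 = 1.926478
risk-neutral PD = N(−d₂) = N(-1.926478) = 0.027022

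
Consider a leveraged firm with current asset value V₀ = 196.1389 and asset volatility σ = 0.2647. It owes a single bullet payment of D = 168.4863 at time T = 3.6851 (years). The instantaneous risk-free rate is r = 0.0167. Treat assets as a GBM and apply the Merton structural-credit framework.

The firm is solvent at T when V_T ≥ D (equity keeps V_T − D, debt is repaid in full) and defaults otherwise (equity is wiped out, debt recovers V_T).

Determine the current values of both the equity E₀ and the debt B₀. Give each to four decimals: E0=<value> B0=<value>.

d₁ = [ln(V₀/D) + (r + σ²/2)T] / (σ√T)
   = [ln(196.1389/168.4863) + (0.0167 + 0.5·0.2647²)·3.6851] / (0.2647·√3.6851)
   = [0.151969 + 0.190641] / 0.508134 = 0.674251
d₂ = d₁ − σ√T = 0.674251 − 0.508134 = 0.166117
N(d₁) = 0.749924,  N(d₂) = 0.565967,  e^(−rT) = 0.940314
E₀ = V₀·N(d₁) − D·e^(−rT)·N(d₂)
   = 196.1389·0.749924 − 168.4863·0.940314·0.565967 = 57.423038
B₀ = V₀ − E₀ = 196.1389 − 57.423038 = 138.715862

E0=57.4230 B0=138.7159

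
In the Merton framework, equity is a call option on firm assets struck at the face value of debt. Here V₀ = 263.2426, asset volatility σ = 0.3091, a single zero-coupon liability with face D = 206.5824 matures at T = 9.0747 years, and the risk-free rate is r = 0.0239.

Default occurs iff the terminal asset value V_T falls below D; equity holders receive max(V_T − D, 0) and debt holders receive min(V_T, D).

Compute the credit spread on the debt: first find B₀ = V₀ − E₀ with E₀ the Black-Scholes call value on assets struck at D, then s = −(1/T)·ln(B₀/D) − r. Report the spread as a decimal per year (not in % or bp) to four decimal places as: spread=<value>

spread=0.0276

d₁ = [ln(V₀/D) + (r + σ²/2)T] / (σ√T)
   = [ln(263.2426/206.5824) + (0.0239 + 0.5·0.3091²)·9.0747] / (0.3091·√9.0747)
   = [0.242377 + 0.650396] / 0.931140 = 0.958796
d₂ = d₁ − σ√T = 0.958796 − 0.931140 = 0.027655
N(d₁) = 0.831169,  N(d₂) = 0.511031,  e^(−rT) = 0.805022
E₀ = V₀·N(d₁) − D·e^(−rT)·N(d₂)
   = 263.2426·0.831169 − 206.5824·0.805022·0.511031 = 133.812841
B₀ = V₀ − E₀ = 263.2426 − 133.812841 = 129.429759
spread = −(1/T)·ln(B₀/D) − r = −(1/9.0747)·ln(129.429759/206.5824) − 0.0239 = 0.02762358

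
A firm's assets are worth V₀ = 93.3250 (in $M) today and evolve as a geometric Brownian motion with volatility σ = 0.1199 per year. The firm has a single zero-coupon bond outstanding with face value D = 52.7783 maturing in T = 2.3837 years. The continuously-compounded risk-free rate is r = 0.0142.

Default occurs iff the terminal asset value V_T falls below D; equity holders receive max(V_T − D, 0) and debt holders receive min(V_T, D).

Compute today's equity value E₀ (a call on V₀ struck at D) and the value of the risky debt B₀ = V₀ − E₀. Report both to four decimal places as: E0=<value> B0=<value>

E0=42.3051 B0=51.0199

d₁ = [ln(V₀/D) + (r + σ²/2)T] / (σ√T)
   = [ln(93.3250/52.7783) + (0.0142 + 0.5·0.1199²)·2.3837] / (0.1199·√2.3837)
   = [0.569988 + 0.050983] / 0.185116 = 3.354486
d₂ = d₁ − σ√T = 3.354486 − 0.185116 = 3.169370
N(d₁) = 0.999602,  N(d₂) = 0.999236,  e^(−rT) = 0.966718
E₀ = V₀·N(d₁) − D·e^(−rT)·N(d₂)
   = 93.3250·0.999602 − 52.7783·0.966718·0.999236 = 42.305142
B₀ = V₀ − E₀ = 93.3250 − 42.305142 = 51.019858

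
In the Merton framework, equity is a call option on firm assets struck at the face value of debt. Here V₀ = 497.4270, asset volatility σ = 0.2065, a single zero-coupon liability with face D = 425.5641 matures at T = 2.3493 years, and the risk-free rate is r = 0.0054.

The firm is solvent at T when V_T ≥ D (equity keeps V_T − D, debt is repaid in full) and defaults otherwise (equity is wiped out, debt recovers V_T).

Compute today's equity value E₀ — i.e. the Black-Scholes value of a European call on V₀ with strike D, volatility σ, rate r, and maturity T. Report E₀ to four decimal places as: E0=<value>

d₁ = [ln(V₀/D) + (r + σ²/2)T] / (σ√T)
   = [ln(497.4270/425.5641) + (0.0054 + 0.5·0.2065²)·2.3493] / (0.2065·√2.3493)
   = [0.156033 + 0.062776] / 0.316511 = 0.691315
d₂ = d₁ − σ√T = 0.691315 − 0.316511 = 0.374804
N(d₁) = 0.755316,  N(d₂) = 0.646097,  e^(−rT) = 0.987394
E₀ = V₀·N(d₁) − D·e^(−rT)·N(d₂)
   = 497.4270·0.755316 − 425.5641·0.987394·0.646097 = 104.225203

E0=104.2252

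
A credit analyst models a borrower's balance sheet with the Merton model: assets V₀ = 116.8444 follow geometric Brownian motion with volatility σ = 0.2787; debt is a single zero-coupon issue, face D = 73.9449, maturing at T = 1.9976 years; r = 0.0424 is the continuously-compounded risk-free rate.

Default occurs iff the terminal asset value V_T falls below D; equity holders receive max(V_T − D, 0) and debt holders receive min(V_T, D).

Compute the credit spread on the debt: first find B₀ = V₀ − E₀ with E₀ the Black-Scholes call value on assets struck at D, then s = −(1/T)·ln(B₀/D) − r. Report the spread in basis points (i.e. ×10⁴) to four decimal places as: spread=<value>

d₁ = [ln(V₀/D) + (r + σ²/2)T] / (σ√T)
   = [ln(116.8444/73.9449) + (0.0424 + 0.5·0.2787²)·1.9976] / (0.2787·√1.9976)
   = [0.457523 + 0.162279] / 0.393905 = 1.573481
d₂ = d₁ − σ√T = 1.573481 − 0.393905 = 1.179576
N(d₁) = 0.942196,  N(d₂) = 0.880916,  e^(−rT) = 0.918789
E₀ = V₀·N(d₁) − D·e^(−rT)·N(d₂)
   = 116.8444·0.942196 − 73.9449·0.918789·0.880916 = 50.241129
B₀ = V₀ − E₀ = 116.8444 − 50.241129 = 66.603271
spread = −(1/T)·ln(B₀/D) − r = −(1/1.9976)·ln(66.603271/73.9449) − 0.0424 = 0.00994608
in basis points: 0.00994608 × 10⁴ = 99.4608 bp

spread=99.4608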